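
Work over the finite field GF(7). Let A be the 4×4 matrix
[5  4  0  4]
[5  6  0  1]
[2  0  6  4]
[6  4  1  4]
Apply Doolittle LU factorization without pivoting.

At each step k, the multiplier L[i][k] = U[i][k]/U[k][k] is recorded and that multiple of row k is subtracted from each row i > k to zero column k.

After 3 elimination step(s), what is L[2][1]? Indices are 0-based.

L[2][1] = 2

k=0: U[0][0]=5
  eliminate (1,0): mult=1, new row 1: (0, 2, 0, 4); set L[1][0]=1
  eliminate (2,0): mult=6, new row 2: (0, 4, 6, 1); set L[2][0]=6
  eliminate (3,0): mult=4, new row 3: (0, 2, 1, 2); set L[3][0]=4
k=1: U[1][1]=2
  eliminate (2,1): mult=2, new row 2: (0, 0, 6, 0); set L[2][1]=2
  eliminate (3,1): mult=1, new row 3: (0, 0, 1, 5); set L[3][1]=1
k=2: U[2][2]=6
  eliminate (3,2): mult=6, new row 3: (0, 0, 0, 5); set L[3][2]=6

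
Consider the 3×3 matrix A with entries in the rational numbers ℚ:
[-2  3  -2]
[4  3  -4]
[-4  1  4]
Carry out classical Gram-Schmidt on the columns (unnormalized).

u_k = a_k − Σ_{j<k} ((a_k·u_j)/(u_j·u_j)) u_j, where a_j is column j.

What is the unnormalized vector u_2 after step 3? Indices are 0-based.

u_2 = (-128/85, 16/17, 144/85)

Step 1: u_0 = a_0 = (-2, 4, -4).
Step 2: u_1 = a_1 − (1/18)·u_0 = (28/9, 25/9, 11/9).
Step 3: u_2 = a_2 − (-7/9)·u_0 − (-56/85)·u_1 = (-128/85, 16/17, 144/85).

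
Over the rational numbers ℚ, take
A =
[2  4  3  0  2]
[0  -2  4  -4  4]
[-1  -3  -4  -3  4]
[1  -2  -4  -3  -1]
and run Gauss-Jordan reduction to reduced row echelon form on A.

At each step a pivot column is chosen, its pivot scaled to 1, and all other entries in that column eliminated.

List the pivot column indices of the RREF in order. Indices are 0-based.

pivot(0,0)=2: scale R0 → (1, 2, 3/2, 0, 1)
  clear (2,0): R2 −= (-1)R0 → (0, -1, -5/2, -3, 5)
  clear (3,0): R3 −= (1)R0 → (0, -4, -11/2, -3, -2)
pivot(1,1)=-2: scale R1 → (0, 1, -2, 2, -2)
  clear (0,1): R0 −= (2)R1 → (1, 0, 11/2, -4, 5)
  clear (2,1): R2 −= (-1)R1 → (0, 0, -9/2, -1, 3)
  clear (3,1): R3 −= (-4)R1 → (0, 0, -27/2, 5, -10)
pivot(2,2)=-9/2: scale R2 → (0, 0, 1, 2/9, -2/3)
  clear (0,2): R0 −= (11/2)R2 → (1, 0, 0, -47/9, 26/3)
  clear (1,2): R1 −= (-2)R2 → (0, 1, 0, 22/9, -10/3)
  clear (3,2): R3 −= (-27/2)R2 → (0, 0, 0, 8, -19)
pivot(3,3)=8: scale R3 → (0, 0, 0, 1, -19/8)
  clear (0,3): R0 −= (-47/9)R3 → (1, 0, 0, 0, -269/72)
  clear (1,3): R1 −= (22/9)R3 → (0, 1, 0, 0, 89/36)
  clear (2,3): R2 −= (2/9)R3 → (0, 0, 1, 0, -5/36)

pivot columns: 0, 1, 2, 3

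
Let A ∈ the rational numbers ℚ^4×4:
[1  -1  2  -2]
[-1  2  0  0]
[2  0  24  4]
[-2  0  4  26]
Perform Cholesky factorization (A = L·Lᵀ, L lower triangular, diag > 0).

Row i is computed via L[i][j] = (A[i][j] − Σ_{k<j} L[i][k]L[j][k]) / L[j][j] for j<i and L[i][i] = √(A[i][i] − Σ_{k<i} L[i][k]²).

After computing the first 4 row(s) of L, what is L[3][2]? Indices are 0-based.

Step 1: L[0][0] = √(1) = 1.
  L[1][0] = (-1) / L[0][0] = -1.
Step 2: L[1][1] = √(1) = 1.
  L[2][0] = (2) / L[0][0] = 2.
  L[2][1] = (2) / L[1][1] = 2.
Step 3: L[2][2] = √(16) = 4.
  L[3][0] = (-2) / L[0][0] = -2.
  L[3][1] = (-2) / L[1][1] = -2.
  L[3][2] = (12) / L[2][2] = 3.
Step 4: L[3][3] = √(9) = 3.

L[3][2] = 3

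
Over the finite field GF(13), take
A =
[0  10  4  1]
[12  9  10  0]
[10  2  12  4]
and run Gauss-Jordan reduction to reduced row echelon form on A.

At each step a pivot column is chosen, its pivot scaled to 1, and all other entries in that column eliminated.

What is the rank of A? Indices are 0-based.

rank = 3

pivot(0,0): swap R0↔R1
pivot(0,0)=12: scale R0 → (1, 4, 3, 0)
  clear (2,0): R2 −= (10)R0 → (0, 1, 8, 4)
pivot(1,1)=10: scale R1 → (0, 1, 3, 4)
  clear (0,1): R0 −= (4)R1 → (1, 0, 4, 10)
  clear (2,1): R2 −= (1)R1 → (0, 0, 5, 0)
pivot(2,2)=5: scale R2 → (0, 0, 1, 0)
  clear (0,2): R0 −= (4)R2 → (1, 0, 0, 10)
  clear (1,2): R1 −= (3)R2 → (0, 1, 0, 4)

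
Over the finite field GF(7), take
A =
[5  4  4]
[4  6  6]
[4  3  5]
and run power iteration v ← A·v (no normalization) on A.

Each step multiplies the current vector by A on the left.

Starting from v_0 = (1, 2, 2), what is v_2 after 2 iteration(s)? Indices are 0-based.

v_2 = (3, 1, 2)

v_0 = (1, 2, 2).
v_1 = A·v_0 = (0, 0, 6).
v_2 = A·v_1 = (3, 1, 2).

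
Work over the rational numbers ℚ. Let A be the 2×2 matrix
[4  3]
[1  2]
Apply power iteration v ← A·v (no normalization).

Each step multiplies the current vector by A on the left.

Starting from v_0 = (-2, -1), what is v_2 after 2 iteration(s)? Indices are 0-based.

v_2 = (-56, -19)

v_0 = (-2, -1).
v_1 = A·v_0 = (-11, -4).
v_2 = A·v_1 = (-56, -19).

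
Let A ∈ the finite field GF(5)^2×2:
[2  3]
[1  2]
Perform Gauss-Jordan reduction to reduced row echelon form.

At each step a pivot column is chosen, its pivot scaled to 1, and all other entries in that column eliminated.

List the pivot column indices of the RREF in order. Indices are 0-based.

pivot columns: 0, 1

[1] R0 /= 2  ⇒  (1, 4)
     R1 -= 1·R0  ⇒  (0, 3)
[2] R1 /= 3  ⇒  (0, 1)
     R0 -= 4·R1  ⇒  (1, 0)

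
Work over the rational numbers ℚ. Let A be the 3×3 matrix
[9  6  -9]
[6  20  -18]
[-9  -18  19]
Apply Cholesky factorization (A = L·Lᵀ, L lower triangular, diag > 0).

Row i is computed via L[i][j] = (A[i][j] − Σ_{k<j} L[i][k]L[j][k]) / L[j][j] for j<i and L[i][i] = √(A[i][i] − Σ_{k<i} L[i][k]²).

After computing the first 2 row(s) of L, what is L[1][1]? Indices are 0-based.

L[1][1] = 4

Step 1: L[0][0] = √(9) = 3.
  L[1][0] = (6) / L[0][0] = 2.
Step 2: L[1][1] = √(16) = 4.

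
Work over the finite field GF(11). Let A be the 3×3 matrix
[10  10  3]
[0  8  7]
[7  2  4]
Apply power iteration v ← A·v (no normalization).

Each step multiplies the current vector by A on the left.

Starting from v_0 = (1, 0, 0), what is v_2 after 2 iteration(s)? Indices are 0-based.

v_2 = (0, 5, 10)

v_0 = (1, 0, 0).
v_1 = A·v_0 = (10, 0, 7).
v_2 = A·v_1 = (0, 5, 10).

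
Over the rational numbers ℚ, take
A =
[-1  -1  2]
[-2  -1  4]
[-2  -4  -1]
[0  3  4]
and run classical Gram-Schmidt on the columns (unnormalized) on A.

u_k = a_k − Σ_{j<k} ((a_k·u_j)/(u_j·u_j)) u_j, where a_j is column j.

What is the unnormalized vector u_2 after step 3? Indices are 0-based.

u_2 = (48/61, 7/61, -31/61, -23/61)

Step 1: u_0 = a_0 = (-1, -2, -2, 0).
Step 2: u_1 = a_1 − (11/9)·u_0 = (2/9, 13/9, -14/9, 3).
Step 3: u_2 = a_2 − (-8/9)·u_0 − (89/61)·u_1 = (48/61, 7/61, -31/61, -23/61).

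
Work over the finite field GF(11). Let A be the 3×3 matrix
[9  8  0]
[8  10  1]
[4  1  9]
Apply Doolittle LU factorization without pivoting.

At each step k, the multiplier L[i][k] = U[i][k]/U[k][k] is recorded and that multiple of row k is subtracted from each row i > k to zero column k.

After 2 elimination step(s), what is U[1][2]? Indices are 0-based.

U[1][2] = 1

k=0: U[0][0]=9
  eliminate (1,0): mult=7, new row 1: (0, 9, 1); set L[1][0]=7
  eliminate (2,0): mult=9, new row 2: (0, 6, 9); set L[2][0]=9
k=1: U[1][1]=9
  eliminate (2,1): mult=8, new row 2: (0, 0, 1); set L[2][1]=8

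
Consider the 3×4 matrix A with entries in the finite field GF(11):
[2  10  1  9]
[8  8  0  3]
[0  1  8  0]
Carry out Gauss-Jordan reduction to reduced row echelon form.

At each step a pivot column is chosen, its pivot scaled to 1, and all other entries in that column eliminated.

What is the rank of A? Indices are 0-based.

rank = 3

pivot(0,0)=2: scale R0 → (1, 5, 6, 10)
  clear (1,0): R1 −= (8)R0 → (0, 1, 7, 0)
pivot(1,1)=1: scale R1 → (0, 1, 7, 0)
  clear (0,1): R0 −= (5)R1 → (1, 0, 4, 10)
  clear (2,1): R2 −= (1)R1 → (0, 0, 1, 0)
pivot(2,2)=1: scale R2 → (0, 0, 1, 0)
  clear (0,2): R0 −= (4)R2 → (1, 0, 0, 10)
  clear (1,2): R1 −= (7)R2 → (0, 1, 0, 0)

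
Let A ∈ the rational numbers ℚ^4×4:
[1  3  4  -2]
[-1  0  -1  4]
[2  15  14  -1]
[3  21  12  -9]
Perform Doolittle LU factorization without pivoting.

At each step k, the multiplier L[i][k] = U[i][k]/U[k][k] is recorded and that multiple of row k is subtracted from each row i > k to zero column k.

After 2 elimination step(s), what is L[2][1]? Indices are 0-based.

k=0: U[0][0]=1
  eliminate (1,0): mult=-1, new row 1: (0, 3, 3, 2); set L[1][0]=-1
  eliminate (2,0): mult=2, new row 2: (0, 9, 6, 3); set L[2][0]=2
  eliminate (3,0): mult=3, new row 3: (0, 12, 0, -3); set L[3][0]=3
k=1: U[1][1]=3
  eliminate (2,1): mult=3, new row 2: (0, 0, -3, -3); set L[2][1]=3
  eliminate (3,1): mult=4, new row 3: (0, 0, -12, -11); set L[3][1]=4

L[2][1] = 3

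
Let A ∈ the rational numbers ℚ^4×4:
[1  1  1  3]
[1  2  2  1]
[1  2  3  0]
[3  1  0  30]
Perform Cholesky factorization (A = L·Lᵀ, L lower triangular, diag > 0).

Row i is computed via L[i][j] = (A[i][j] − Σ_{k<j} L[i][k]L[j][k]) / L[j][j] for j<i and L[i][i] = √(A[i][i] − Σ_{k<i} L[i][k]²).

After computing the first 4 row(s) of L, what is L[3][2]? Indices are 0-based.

L[3][2] = -1

Step 1: L[0][0] = √(1) = 1.
  L[1][0] = (1) / L[0][0] = 1.
Step 2: L[1][1] = √(1) = 1.
  L[2][0] = (1) / L[0][0] = 1.
  L[2][1] = (1) / L[1][1] = 1.
Step 3: L[2][2] = √(1) = 1.
  L[3][0] = (3) / L[0][0] = 3.
  L[3][1] = (-2) / L[1][1] = -2.
  L[3][2] = (-1) / L[2][2] = -1.
Step 4: L[3][3] = √(16) = 4.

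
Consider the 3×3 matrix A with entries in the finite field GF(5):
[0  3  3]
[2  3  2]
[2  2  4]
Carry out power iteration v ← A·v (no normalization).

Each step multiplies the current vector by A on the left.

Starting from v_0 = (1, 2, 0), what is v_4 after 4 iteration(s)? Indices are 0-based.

v_0 = (1, 2, 0).
v_1 = A·v_0 = (1, 3, 1).
v_2 = A·v_1 = (2, 3, 2).
v_3 = A·v_2 = (0, 2, 3).
v_4 = A·v_3 = (0, 2, 1).

v_4 = (0, 2, 1)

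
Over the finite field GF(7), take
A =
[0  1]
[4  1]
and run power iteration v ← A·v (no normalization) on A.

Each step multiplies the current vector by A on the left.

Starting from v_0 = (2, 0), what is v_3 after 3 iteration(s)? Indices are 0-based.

v_0 = (2, 0).
v_1 = A·v_0 = (0, 1).
v_2 = A·v_1 = (1, 1).
v_3 = A·v_2 = (1, 5).

v_3 = (1, 5)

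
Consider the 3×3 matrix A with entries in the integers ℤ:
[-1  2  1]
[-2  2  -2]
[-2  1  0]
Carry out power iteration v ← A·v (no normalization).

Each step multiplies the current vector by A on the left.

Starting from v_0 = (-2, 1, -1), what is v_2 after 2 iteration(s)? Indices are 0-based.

v_0 = (-2, 1, -1).
v_1 = A·v_0 = (3, 8, 5).
v_2 = A·v_1 = (18, 0, 2).

v_2 = (18, 0, 2)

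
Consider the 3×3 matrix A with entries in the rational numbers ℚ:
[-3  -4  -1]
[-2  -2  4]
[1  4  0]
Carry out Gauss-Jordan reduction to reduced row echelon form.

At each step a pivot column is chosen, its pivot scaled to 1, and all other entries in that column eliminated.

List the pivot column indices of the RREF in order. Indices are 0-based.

step 1: normalize row 0 (÷-3) = (1, 4/3, 1/3)
  row 1: subtract -2×row0 = (0, 2/3, 14/3)
  row 2: subtract 1×row0 = (0, 8/3, -1/3)
step 2: normalize row 1 (÷2/3) = (0, 1, 7)
  row 0: subtract 4/3×row1 = (1, 0, -9)
  row 2: subtract 8/3×row1 = (0, 0, -19)
step 3: normalize row 2 (÷-19) = (0, 0, 1)
  row 0: subtract -9×row2 = (1, 0, 0)
  row 1: subtract 7×row2 = (0, 1, 0)

pivot columns: 0, 1, 2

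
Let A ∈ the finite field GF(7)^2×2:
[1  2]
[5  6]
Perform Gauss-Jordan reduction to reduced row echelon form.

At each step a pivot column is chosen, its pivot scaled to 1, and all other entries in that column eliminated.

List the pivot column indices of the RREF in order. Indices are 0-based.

pivot columns: 0, 1

step 1: normalize row 0 (÷1) = (1, 2)
  row 1: subtract 5×row0 = (0, 3)
step 2: normalize row 1 (÷3) = (0, 1)
  row 0: subtract 2×row1 = (1, 0)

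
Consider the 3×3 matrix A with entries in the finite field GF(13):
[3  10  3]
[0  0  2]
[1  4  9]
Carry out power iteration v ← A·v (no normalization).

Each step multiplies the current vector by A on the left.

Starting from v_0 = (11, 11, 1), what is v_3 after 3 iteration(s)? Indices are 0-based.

v_3 = (12, 4, 10)

v_0 = (11, 11, 1).
v_1 = A·v_0 = (3, 2, 12).
v_2 = A·v_1 = (0, 11, 2).
v_3 = A·v_2 = (12, 4, 10).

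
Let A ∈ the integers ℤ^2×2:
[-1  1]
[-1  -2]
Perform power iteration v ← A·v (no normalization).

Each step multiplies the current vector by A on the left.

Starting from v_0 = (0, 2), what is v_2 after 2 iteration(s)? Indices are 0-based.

v_0 = (0, 2).
v_1 = A·v_0 = (2, -4).
v_2 = A·v_1 = (-6, 6).

v_2 = (-6, 6)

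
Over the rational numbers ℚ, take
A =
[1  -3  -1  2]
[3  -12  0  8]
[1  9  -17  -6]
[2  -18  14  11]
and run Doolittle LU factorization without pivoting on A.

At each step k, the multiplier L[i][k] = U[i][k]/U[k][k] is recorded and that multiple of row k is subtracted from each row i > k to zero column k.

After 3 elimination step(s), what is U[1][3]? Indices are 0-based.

Step 1: pivot at (0,0) is 1.
  row1 ← row1 − (3)·row0  ⇒  L[1][0]=3, U row1=(0, -3, 3, 2)
  row2 ← row2 − (1)·row0  ⇒  L[2][0]=1, U row2=(0, 12, -16, -8)
  row3 ← row3 − (2)·row0  ⇒  L[3][0]=2, U row3=(0, -12, 16, 7)
Step 2: pivot at (1,1) is -3.
  row2 ← row2 − (-4)·row1  ⇒  L[2][1]=-4, U row2=(0, 0, -4, 0)
  row3 ← row3 − (4)·row1  ⇒  L[3][1]=4, U row3=(0, 0, 4, -1)
Step 3: pivot at (2,2) is -4.
  row3 ← row3 − (-1)·row2  ⇒  L[3][2]=-1, U row3=(0, 0, 0, -1)

U[1][3] = 2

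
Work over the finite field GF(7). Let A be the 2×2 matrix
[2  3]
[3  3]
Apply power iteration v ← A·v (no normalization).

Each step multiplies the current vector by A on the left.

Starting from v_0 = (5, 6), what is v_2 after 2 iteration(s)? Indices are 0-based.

v_2 = (1, 1)

v_0 = (5, 6).
v_1 = A·v_0 = (0, 5).
v_2 = A·v_1 = (1, 1).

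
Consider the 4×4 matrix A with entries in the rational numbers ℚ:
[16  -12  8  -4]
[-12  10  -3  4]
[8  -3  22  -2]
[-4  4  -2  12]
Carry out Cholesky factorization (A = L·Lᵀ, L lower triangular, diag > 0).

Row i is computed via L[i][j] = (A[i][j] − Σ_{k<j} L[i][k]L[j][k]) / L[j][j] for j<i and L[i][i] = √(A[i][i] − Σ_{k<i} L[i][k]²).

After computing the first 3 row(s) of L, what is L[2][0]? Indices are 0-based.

Step 1: L[0][0] = √(16) = 4.
  L[1][0] = (-12) / L[0][0] = -3.
Step 2: L[1][1] = √(1) = 1.
  L[2][0] = (8) / L[0][0] = 2.
  L[2][1] = (3) / L[1][1] = 3.
Step 3: L[2][2] = √(9) = 3.

L[2][0] = 2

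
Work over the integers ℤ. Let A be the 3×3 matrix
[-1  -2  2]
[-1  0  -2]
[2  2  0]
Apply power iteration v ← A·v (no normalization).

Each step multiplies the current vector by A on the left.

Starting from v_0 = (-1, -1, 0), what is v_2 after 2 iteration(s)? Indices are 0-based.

v_2 = (-13, 5, 8)

v_0 = (-1, -1, 0).
v_1 = A·v_0 = (3, 1, -4).
v_2 = A·v_1 = (-13, 5, 8).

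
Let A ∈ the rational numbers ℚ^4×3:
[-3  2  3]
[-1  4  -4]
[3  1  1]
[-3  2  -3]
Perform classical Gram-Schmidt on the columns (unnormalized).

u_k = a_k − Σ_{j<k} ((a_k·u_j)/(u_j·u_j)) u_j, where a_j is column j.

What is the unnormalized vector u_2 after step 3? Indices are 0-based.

u_2 = (2191/531, -92/59, 920/531, -995/531)

Step 1: u_0 = a_0 = (-3, -1, 3, -3).
Step 2: u_1 = a_1 − (-13/28)·u_0 = (17/28, 99/28, 67/28, 17/28).
Step 3: u_2 = a_2 − (1/4)·u_0 − (-329/531)·u_1 = (2191/531, -92/59, 920/531, -995/531).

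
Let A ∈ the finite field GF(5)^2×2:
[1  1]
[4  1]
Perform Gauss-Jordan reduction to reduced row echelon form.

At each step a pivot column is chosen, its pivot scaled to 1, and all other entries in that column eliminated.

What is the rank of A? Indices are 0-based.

rank = 2

pivot(0,0)=1: scale R0 → (1, 1)
  clear (1,0): R1 −= (4)R0 → (0, 2)
pivot(1,1)=2: scale R1 → (0, 1)
  clear (0,1): R0 −= (1)R1 → (1, 0)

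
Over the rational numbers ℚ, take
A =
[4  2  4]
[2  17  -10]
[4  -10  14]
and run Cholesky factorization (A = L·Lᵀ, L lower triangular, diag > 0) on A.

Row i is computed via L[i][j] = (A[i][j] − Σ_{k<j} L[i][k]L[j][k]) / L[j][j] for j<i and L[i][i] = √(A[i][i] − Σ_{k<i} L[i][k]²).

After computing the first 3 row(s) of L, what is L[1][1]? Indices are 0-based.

L[1][1] = 4

Step 1: L[0][0] = √(4) = 2.
  L[1][0] = (2) / L[0][0] = 1.
Step 2: L[1][1] = √(16) = 4.
  L[2][0] = (4) / L[0][0] = 2.
  L[2][1] = (-12) / L[1][1] = -3.
Step 3: L[2][2] = √(1) = 1.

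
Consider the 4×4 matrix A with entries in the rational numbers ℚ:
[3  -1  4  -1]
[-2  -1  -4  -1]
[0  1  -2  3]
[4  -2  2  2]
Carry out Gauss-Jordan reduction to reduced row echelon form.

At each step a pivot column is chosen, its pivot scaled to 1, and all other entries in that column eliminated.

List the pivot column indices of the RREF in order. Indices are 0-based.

step 1: normalize row 0 (÷3) = (1, -1/3, 4/3, -1/3)
  row 1: subtract -2×row0 = (0, -5/3, -4/3, -5/3)
  row 3: subtract 4×row0 = (0, -2/3, -10/3, 10/3)
step 2: normalize row 1 (÷-5/3) = (0, 1, 4/5, 1)
  row 0: subtract -1/3×row1 = (1, 0, 8/5, 0)
  row 2: subtract 1×row1 = (0, 0, -14/5, 2)
  row 3: subtract -2/3×row1 = (0, 0, -14/5, 4)
step 3: normalize row 2 (÷-14/5) = (0, 0, 1, -5/7)
  row 0: subtract 8/5×row2 = (1, 0, 0, 8/7)
  row 1: subtract 4/5×row2 = (0, 1, 0, 11/7)
  row 3: subtract -14/5×row2 = (0, 0, 0, 2)
step 4: normalize row 3 (÷2) = (0, 0, 0, 1)
  row 0: subtract 8/7×row3 = (1, 0, 0, 0)
  row 1: subtract 11/7×row3 = (0, 1, 0, 0)
  row 2: subtract -5/7×row3 = (0, 0, 1, 0)

pivot columns: 0, 1, 2, 3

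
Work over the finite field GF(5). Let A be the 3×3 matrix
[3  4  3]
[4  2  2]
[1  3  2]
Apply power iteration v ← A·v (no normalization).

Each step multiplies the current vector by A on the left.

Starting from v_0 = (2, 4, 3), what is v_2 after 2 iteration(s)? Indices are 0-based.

v_0 = (2, 4, 3).
v_1 = A·v_0 = (1, 2, 0).
v_2 = A·v_1 = (1, 3, 2).

v_2 = (1, 3, 2)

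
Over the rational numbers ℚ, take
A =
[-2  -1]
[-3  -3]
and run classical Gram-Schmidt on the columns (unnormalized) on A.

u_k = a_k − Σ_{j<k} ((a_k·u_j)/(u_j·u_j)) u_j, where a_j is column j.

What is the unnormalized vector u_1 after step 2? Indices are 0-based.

u_1 = (9/13, -6/13)

Step 1: u_0 = a_0 = (-2, -3).
Step 2: u_1 = a_1 − (11/13)·u_0 = (9/13, -6/13).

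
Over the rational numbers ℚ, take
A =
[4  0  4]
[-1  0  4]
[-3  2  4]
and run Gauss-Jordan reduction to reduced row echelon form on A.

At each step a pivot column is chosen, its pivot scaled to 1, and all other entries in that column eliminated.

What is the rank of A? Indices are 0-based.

rank = 3

[1] R0 /= 4  ⇒  (1, 0, 1)
     R1 -= -1·R0  ⇒  (0, 0, 5)
     R2 -= -3·R0  ⇒  (0, 2, 7)
[2] R1 <-> R2
[2] R1 /= 2  ⇒  (0, 1, 7/2)
[3] R2 /= 5  ⇒  (0, 0, 1)
     R0 -= 1·R2  ⇒  (1, 0, 0)
     R1 -= 7/2·R2  ⇒  (0, 1, 0)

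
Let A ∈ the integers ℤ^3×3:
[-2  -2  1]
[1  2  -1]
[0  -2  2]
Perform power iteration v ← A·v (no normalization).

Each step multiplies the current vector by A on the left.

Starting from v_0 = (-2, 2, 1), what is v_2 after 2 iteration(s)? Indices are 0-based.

v_2 = (-6, 5, -6)

v_0 = (-2, 2, 1).
v_1 = A·v_0 = (1, 1, -2).
v_2 = A·v_1 = (-6, 5, -6).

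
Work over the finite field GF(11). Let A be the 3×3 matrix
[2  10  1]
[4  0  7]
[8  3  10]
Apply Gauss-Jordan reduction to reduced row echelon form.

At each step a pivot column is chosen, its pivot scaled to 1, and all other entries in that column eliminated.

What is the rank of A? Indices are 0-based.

rank = 3

[1] R0 /= 2  ⇒  (1, 5, 6)
     R1 -= 4·R0  ⇒  (0, 2, 5)
     R2 -= 8·R0  ⇒  (0, 7, 6)
[2] R1 /= 2  ⇒  (0, 1, 8)
     R0 -= 5·R1  ⇒  (1, 0, 10)
     R2 -= 7·R1  ⇒  (0, 0, 5)
[3] R2 /= 5  ⇒  (0, 0, 1)
     R0 -= 10·R2  ⇒  (1, 0, 0)
     R1 -= 8·R2  ⇒  (0, 1, 0)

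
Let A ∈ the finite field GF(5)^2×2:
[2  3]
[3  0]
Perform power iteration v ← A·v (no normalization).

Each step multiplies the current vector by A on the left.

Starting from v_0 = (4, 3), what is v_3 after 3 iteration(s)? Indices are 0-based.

v_3 = (3, 0)

v_0 = (4, 3).
v_1 = A·v_0 = (2, 2).
v_2 = A·v_1 = (0, 1).
v_3 = A·v_2 = (3, 0).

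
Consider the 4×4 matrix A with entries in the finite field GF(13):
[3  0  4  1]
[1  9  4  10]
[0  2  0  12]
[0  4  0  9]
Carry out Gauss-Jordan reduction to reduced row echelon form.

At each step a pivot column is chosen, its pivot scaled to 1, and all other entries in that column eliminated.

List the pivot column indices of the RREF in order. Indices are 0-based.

step 1: normalize row 0 (÷3) = (1, 0, 10, 9)
  row 1: subtract 1×row0 = (0, 9, 7, 1)
step 2: normalize row 1 (÷9) = (0, 1, 8, 3)
  row 2: subtract 2×row1 = (0, 0, 10, 6)
  row 3: subtract 4×row1 = (0, 0, 7, 10)
step 3: normalize row 2 (÷10) = (0, 0, 1, 11)
  row 0: subtract 10×row2 = (1, 0, 0, 3)
  row 1: subtract 8×row2 = (0, 1, 0, 6)
  row 3: subtract 7×row2 = (0, 0, 0, 11)
step 4: normalize row 3 (÷11) = (0, 0, 0, 1)
  row 0: subtract 3×row3 = (1, 0, 0, 0)
  row 1: subtract 6×row3 = (0, 1, 0, 0)
  row 2: subtract 11×row3 = (0, 0, 1, 0)

pivot columns: 0, 1, 2, 3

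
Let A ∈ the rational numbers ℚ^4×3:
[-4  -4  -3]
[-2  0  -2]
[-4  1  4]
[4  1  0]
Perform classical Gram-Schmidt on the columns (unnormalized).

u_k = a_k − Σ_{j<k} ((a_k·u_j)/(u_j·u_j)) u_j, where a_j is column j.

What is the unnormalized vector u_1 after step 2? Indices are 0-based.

u_1 = (-36/13, 8/13, 29/13, -3/13)

Step 1: u_0 = a_0 = (-4, -2, -4, 4).
Step 2: u_1 = a_1 − (4/13)·u_0 = (-36/13, 8/13, 29/13, -3/13).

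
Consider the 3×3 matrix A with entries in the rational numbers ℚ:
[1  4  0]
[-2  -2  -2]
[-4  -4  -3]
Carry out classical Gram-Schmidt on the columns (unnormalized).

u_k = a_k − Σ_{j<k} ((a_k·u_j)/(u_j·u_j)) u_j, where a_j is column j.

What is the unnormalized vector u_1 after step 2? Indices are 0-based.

Step 1: u_0 = a_0 = (1, -2, -4).
Step 2: u_1 = a_1 − (8/7)·u_0 = (20/7, 2/7, 4/7).

u_1 = (20/7, 2/7, 4/7)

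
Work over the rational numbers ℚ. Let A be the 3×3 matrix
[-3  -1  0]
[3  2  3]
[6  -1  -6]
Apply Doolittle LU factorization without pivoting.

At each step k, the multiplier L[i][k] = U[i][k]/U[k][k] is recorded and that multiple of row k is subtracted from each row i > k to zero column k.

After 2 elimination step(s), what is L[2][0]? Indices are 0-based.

L[2][0] = -2

[col 0] pivot -3
  R1 -= -1*R0 → (0, 1, 3)  (L[1][0] := -1)
  R2 -= -2*R0 → (0, -3, -6)  (L[2][0] := -2)
[col 1] pivot 1
  R2 -= -3*R1 → (0, 0, 3)  (L[2][1] := -3)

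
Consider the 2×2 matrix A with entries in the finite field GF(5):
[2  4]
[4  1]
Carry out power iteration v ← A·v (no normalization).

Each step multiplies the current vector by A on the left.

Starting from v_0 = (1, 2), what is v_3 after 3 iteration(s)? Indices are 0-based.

v_3 = (2, 2)

v_0 = (1, 2).
v_1 = A·v_0 = (0, 1).
v_2 = A·v_1 = (4, 1).
v_3 = A·v_2 = (2, 2).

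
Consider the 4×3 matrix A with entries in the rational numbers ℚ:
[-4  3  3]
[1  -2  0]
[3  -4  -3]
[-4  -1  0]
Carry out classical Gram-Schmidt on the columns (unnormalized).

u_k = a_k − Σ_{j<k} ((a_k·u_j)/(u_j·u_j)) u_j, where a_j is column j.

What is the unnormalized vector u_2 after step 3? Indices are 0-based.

u_2 = (99/194, 126/97, -18/97, -63/194)

Step 1: u_0 = a_0 = (-4, 1, 3, -4).
Step 2: u_1 = a_1 − (-11/21)·u_0 = (19/21, -31/21, -17/7, -65/21).
Step 3: u_2 = a_2 − (-1/2)·u_0 − (105/194)·u_1 = (99/194, 126/97, -18/97, -63/194).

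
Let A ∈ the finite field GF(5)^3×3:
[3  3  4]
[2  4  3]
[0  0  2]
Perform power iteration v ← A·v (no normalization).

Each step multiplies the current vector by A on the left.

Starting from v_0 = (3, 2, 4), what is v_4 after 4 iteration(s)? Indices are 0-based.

v_0 = (3, 2, 4).
v_1 = A·v_0 = (1, 1, 3).
v_2 = A·v_1 = (3, 0, 1).
v_3 = A·v_2 = (3, 4, 2).
v_4 = A·v_3 = (4, 3, 4).

v_4 = (4, 3, 4)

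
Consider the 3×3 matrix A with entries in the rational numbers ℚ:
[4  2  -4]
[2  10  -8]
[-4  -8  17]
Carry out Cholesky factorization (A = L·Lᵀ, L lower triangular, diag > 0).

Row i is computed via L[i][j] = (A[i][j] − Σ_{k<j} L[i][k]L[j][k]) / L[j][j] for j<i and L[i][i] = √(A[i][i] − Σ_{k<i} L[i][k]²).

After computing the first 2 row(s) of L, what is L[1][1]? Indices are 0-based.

Step 1: L[0][0] = √(4) = 2.
  L[1][0] = (2) / L[0][0] = 1.
Step 2: L[1][1] = √(9) = 3.

L[1][1] = 3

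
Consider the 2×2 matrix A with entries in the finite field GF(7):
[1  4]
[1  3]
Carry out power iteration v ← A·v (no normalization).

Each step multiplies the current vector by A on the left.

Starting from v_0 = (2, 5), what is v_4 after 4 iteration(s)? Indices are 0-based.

v_0 = (2, 5).
v_1 = A·v_0 = (1, 3).
v_2 = A·v_1 = (6, 3).
v_3 = A·v_2 = (4, 1).
v_4 = A·v_3 = (1, 0).

v_4 = (1, 0)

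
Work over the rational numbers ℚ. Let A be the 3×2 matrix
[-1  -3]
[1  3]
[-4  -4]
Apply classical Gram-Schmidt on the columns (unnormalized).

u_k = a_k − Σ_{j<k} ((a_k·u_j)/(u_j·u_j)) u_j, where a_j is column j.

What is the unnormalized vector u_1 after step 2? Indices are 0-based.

Step 1: u_0 = a_0 = (-1, 1, -4).
Step 2: u_1 = a_1 − (11/9)·u_0 = (-16/9, 16/9, 8/9).

u_1 = (-16/9, 16/9, 8/9)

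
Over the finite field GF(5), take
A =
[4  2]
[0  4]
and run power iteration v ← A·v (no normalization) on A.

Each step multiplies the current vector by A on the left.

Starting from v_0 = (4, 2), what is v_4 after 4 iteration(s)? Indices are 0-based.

v_0 = (4, 2).
v_1 = A·v_0 = (0, 3).
v_2 = A·v_1 = (1, 2).
v_3 = A·v_2 = (3, 3).
v_4 = A·v_3 = (3, 2).

v_4 = (3, 2)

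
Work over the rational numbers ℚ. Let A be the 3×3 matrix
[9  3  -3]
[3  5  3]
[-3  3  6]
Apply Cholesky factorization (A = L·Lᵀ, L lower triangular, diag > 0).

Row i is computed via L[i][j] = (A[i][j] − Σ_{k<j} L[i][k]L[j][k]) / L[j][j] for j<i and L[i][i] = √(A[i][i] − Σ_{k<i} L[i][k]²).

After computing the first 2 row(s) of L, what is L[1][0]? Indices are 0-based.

Step 1: L[0][0] = √(9) = 3.
  L[1][0] = (3) / L[0][0] = 1.
Step 2: L[1][1] = √(4) = 2.

L[1][0] = 1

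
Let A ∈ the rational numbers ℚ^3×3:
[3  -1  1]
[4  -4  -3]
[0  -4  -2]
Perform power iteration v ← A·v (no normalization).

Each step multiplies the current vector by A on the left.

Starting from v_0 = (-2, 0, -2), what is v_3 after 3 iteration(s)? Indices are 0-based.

v_0 = (-2, 0, -2).
v_1 = A·v_0 = (-8, -2, 4).
v_2 = A·v_1 = (-18, -36, 0).
v_3 = A·v_2 = (-18, 72, 144).

v_3 = (-18, 72, 144)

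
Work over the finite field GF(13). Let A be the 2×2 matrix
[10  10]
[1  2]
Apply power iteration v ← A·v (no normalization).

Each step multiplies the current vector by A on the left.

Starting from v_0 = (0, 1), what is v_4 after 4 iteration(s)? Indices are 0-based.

v_0 = (0, 1).
v_1 = A·v_0 = (10, 2).
v_2 = A·v_1 = (3, 1).
v_3 = A·v_2 = (1, 5).
v_4 = A·v_3 = (8, 11).

v_4 = (8, 11)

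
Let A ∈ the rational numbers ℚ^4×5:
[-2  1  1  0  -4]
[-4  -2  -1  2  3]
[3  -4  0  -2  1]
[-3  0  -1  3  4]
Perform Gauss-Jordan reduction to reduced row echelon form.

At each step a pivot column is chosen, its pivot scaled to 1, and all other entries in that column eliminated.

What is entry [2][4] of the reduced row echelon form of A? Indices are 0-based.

step 1: normalize row 0 (÷-2) = (1, -1/2, -1/2, 0, 2)
  row 1: subtract -4×row0 = (0, -4, -3, 2, 11)
  row 2: subtract 3×row0 = (0, -5/2, 3/2, -2, -5)
  row 3: subtract -3×row0 = (0, -3/2, -5/2, 3, 10)
step 2: normalize row 1 (÷-4) = (0, 1, 3/4, -1/2, -11/4)
  row 0: subtract -1/2×row1 = (1, 0, -1/8, -1/4, 5/8)
  row 2: subtract -5/2×row1 = (0, 0, 27/8, -13/4, -95/8)
  row 3: subtract -3/2×row1 = (0, 0, -11/8, 9/4, 47/8)
step 3: normalize row 2 (÷27/8) = (0, 0, 1, -26/27, -95/27)
  row 0: subtract -1/8×row2 = (1, 0, 0, -10/27, 5/27)
  row 1: subtract 3/4×row2 = (0, 1, 0, 2/9, -1/9)
  row 3: subtract -11/8×row2 = (0, 0, 0, 25/27, 28/27)
step 4: normalize row 3 (÷25/27) = (0, 0, 0, 1, 28/25)
  row 0: subtract -10/27×row3 = (1, 0, 0, 0, 3/5)
  row 1: subtract 2/9×row3 = (0, 1, 0, 0, -9/25)
  row 2: subtract -26/27×row3 = (0, 0, 1, 0, -61/25)

M[2][4] = -61/25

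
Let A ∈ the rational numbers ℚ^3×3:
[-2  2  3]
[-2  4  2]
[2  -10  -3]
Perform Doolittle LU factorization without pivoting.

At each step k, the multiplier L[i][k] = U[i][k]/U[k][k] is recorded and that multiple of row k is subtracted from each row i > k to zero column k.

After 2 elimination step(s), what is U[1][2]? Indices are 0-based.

[col 0] pivot -2
  R1 -= 1*R0 → (0, 2, -1)  (L[1][0] := 1)
  R2 -= -1*R0 → (0, -8, 0)  (L[2][0] := -1)
[col 1] pivot 2
  R2 -= -4*R1 → (0, 0, -4)  (L[2][1] := -4)

U[1][2] = -1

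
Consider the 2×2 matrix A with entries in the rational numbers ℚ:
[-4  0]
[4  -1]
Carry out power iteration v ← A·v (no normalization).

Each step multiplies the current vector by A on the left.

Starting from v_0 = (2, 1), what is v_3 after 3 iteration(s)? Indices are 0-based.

v_3 = (-128, 167)

v_0 = (2, 1).
v_1 = A·v_0 = (-8, 7).
v_2 = A·v_1 = (32, -39).
v_3 = A·v_2 = (-128, 167).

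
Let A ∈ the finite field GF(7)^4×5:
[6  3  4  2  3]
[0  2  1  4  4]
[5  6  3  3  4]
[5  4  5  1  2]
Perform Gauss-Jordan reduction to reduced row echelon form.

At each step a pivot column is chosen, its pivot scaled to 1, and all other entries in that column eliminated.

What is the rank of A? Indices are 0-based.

pivot(0,0)=6: scale R0 → (1, 4, 3, 5, 4)
  clear (2,0): R2 −= (5)R0 → (0, 0, 2, 6, 5)
  clear (3,0): R3 −= (5)R0 → (0, 5, 4, 4, 3)
pivot(1,1)=2: scale R1 → (0, 1, 4, 2, 2)
  clear (0,1): R0 −= (4)R1 → (1, 0, 1, 4, 3)
  clear (3,1): R3 −= (5)R1 → (0, 0, 5, 1, 0)
pivot(2,2)=2: scale R2 → (0, 0, 1, 3, 6)
  clear (0,2): R0 −= (1)R2 → (1, 0, 0, 1, 4)
  clear (1,2): R1 −= (4)R2 → (0, 1, 0, 4, 6)
  clear (3,2): R3 −= (5)R2 → (0, 0, 0, 0, 5)
col 3: no nonzero at/below row 3; advance.
pivot(3,4)=5: scale R3 → (0, 0, 0, 0, 1)
  clear (0,4): R0 −= (4)R3 → (1, 0, 0, 1, 0)
  clear (1,4): R1 −= (6)R3 → (0, 1, 0, 4, 0)
  clear (2,4): R2 −= (6)R3 → (0, 0, 1, 3, 0)

rank = 4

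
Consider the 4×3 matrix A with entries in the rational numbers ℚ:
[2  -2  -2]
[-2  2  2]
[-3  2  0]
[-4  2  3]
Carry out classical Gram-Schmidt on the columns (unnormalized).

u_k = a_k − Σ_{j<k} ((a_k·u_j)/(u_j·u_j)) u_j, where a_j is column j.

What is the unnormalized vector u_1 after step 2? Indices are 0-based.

u_1 = (-2/3, 2/3, 0, -2/3)

Step 1: u_0 = a_0 = (2, -2, -3, -4).
Step 2: u_1 = a_1 − (-2/3)·u_0 = (-2/3, 2/3, 0, -2/3).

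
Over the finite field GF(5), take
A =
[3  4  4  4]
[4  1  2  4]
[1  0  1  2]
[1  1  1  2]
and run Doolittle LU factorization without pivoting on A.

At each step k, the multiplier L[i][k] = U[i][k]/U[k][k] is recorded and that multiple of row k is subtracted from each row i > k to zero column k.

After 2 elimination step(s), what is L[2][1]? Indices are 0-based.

k=0: U[0][0]=3
  eliminate (1,0): mult=3, new row 1: (0, 4, 0, 2); set L[1][0]=3
  eliminate (2,0): mult=2, new row 2: (0, 2, 3, 4); set L[2][0]=2
  eliminate (3,0): mult=2, new row 3: (0, 3, 3, 4); set L[3][0]=2
k=1: U[1][1]=4
  eliminate (2,1): mult=3, new row 2: (0, 0, 3, 3); set L[2][1]=3
  eliminate (3,1): mult=2, new row 3: (0, 0, 3, 0); set L[3][1]=2

L[2][1] = 3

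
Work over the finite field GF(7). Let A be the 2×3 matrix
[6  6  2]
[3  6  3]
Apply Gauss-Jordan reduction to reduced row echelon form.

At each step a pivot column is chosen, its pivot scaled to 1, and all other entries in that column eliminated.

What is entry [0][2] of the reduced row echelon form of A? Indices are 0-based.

pivot(0,0)=6: scale R0 → (1, 1, 5)
  clear (1,0): R1 −= (3)R0 → (0, 3, 2)
pivot(1,1)=3: scale R1 → (0, 1, 3)
  clear (0,1): R0 −= (1)R1 → (1, 0, 2)

M[0][2] = 2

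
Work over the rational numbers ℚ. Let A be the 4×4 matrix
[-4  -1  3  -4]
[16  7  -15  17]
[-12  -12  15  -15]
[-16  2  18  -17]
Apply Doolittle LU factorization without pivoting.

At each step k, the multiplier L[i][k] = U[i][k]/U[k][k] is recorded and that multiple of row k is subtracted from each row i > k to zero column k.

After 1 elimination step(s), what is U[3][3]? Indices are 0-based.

U[3][3] = -1

[col 0] pivot -4
  R1 -= -4*R0 → (0, 3, -3, 1)  (L[1][0] := -4)
  R2 -= 3*R0 → (0, -9, 6, -3)  (L[2][0] := 3)
  R3 -= 4*R0 → (0, 6, 6, -1)  (L[3][0] := 4)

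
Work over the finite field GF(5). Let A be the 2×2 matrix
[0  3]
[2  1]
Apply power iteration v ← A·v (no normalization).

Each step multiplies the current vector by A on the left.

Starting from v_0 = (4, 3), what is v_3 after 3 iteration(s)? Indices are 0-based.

v_0 = (4, 3).
v_1 = A·v_0 = (4, 1).
v_2 = A·v_1 = (3, 4).
v_3 = A·v_2 = (2, 0).

v_3 = (2, 0)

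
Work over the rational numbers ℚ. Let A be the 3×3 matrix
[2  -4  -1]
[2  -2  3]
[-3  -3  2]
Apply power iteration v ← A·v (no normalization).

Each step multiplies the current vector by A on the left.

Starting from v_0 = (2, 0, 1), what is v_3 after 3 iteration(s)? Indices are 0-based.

v_3 = (82, -110, 38)

v_0 = (2, 0, 1).
v_1 = A·v_0 = (3, 7, -4).
v_2 = A·v_1 = (-18, -20, -38).
v_3 = A·v_2 = (82, -110, 38).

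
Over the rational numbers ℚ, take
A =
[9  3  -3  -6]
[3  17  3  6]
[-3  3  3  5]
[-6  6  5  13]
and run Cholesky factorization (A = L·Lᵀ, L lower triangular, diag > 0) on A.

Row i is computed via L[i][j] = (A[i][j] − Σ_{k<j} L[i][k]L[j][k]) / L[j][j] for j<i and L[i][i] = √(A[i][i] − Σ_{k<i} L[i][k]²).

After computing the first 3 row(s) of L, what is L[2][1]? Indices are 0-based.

L[2][1] = 1

Step 1: L[0][0] = √(9) = 3.
  L[1][0] = (3) / L[0][0] = 1.
Step 2: L[1][1] = √(16) = 4.
  L[2][0] = (-3) / L[0][0] = -1.
  L[2][1] = (4) / L[1][1] = 1.
Step 3: L[2][2] = √(1) = 1.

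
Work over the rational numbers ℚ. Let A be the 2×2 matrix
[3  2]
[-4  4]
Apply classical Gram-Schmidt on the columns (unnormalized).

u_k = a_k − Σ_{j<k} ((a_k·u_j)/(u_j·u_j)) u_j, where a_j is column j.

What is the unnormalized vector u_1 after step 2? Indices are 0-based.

u_1 = (16/5, 12/5)

Step 1: u_0 = a_0 = (3, -4).
Step 2: u_1 = a_1 − (-2/5)·u_0 = (16/5, 12/5).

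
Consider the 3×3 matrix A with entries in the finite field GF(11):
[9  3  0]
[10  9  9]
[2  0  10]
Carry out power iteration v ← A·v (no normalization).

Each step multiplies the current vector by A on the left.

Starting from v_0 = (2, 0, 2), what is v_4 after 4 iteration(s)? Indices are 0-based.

v_4 = (5, 7, 1)

v_0 = (2, 0, 2).
v_1 = A·v_0 = (7, 5, 2).
v_2 = A·v_1 = (1, 1, 1).
v_3 = A·v_2 = (1, 6, 1).
v_4 = A·v_3 = (5, 7, 1).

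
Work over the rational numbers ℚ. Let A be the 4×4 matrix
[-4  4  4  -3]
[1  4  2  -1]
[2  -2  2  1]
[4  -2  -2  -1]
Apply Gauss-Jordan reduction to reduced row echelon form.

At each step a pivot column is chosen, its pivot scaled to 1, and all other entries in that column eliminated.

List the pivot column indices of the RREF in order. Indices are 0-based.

[1] R0 /= -4  ⇒  (1, -1, -1, 3/4)
     R1 -= 1·R0  ⇒  (0, 5, 3, -7/4)
     R2 -= 2·R0  ⇒  (0, 0, 4, -1/2)
     R3 -= 4·R0  ⇒  (0, 2, 2, -4)
[2] R1 /= 5  ⇒  (0, 1, 3/5, -7/20)
     R0 -= -1·R1  ⇒  (1, 0, -2/5, 2/5)
     R3 -= 2·R1  ⇒  (0, 0, 4/5, -33/10)
[3] R2 /= 4  ⇒  (0, 0, 1, -1/8)
     R0 -= -2/5·R2  ⇒  (1, 0, 0, 7/20)
     R1 -= 3/5·R2  ⇒  (0, 1, 0, -11/40)
     R3 -= 4/5·R2  ⇒  (0, 0, 0, -16/5)
[4] R3 /= -16/5  ⇒  (0, 0, 0, 1)
     R0 -= 7/20·R3  ⇒  (1, 0, 0, 0)
     R1 -= -11/40·R3  ⇒  (0, 1, 0, 0)
     R2 -= -1/8·R3  ⇒  (0, 0, 1, 0)

pivot columns: 0, 1, 2, 3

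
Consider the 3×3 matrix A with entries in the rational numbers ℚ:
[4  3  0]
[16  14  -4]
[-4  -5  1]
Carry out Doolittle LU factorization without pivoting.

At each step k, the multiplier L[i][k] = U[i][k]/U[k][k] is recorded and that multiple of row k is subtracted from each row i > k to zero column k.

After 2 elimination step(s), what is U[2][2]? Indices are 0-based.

U[2][2] = -3

k=0: U[0][0]=4
  eliminate (1,0): mult=4, new row 1: (0, 2, -4); set L[1][0]=4
  eliminate (2,0): mult=-1, new row 2: (0, -2, 1); set L[2][0]=-1
k=1: U[1][1]=2
  eliminate (2,1): mult=-1, new row 2: (0, 0, -3); set L[2][1]=-1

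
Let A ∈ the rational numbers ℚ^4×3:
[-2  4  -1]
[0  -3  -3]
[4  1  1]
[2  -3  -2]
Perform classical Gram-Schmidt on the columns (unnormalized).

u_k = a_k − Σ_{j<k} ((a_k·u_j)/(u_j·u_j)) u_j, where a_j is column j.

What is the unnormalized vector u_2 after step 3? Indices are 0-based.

u_2 = (-398/185, -324/185, -82/185, -234/185)

Step 1: u_0 = a_0 = (-2, 0, 4, 2).
Step 2: u_1 = a_1 − (-5/12)·u_0 = (19/6, -3, 8/3, -13/6).
Step 3: u_2 = a_2 − (1/12)·u_0 − (77/185)·u_1 = (-398/185, -324/185, -82/185, -234/185).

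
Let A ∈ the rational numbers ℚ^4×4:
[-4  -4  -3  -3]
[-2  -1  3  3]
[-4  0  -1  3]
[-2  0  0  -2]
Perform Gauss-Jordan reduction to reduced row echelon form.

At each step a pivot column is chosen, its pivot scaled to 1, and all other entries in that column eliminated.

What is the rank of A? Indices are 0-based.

[1] R0 /= -4  ⇒  (1, 1, 3/4, 3/4)
     R1 -= -2·R0  ⇒  (0, 1, 9/2, 9/2)
     R2 -= -4·R0  ⇒  (0, 4, 2, 6)
     R3 -= -2·R0  ⇒  (0, 2, 3/2, -1/2)
[2] R1 /= 1  ⇒  (0, 1, 9/2, 9/2)
     R0 -= 1·R1  ⇒  (1, 0, -15/4, -15/4)
     R2 -= 4·R1  ⇒  (0, 0, -16, -12)
     R3 -= 2·R1  ⇒  (0, 0, -15/2, -19/2)
[3] R2 /= -16  ⇒  (0, 0, 1, 3/4)
     R0 -= -15/4·R2  ⇒  (1, 0, 0, -15/16)
     R1 -= 9/2·R2  ⇒  (0, 1, 0, 9/8)
     R3 -= -15/2·R2  ⇒  (0, 0, 0, -31/8)
[4] R3 /= -31/8  ⇒  (0, 0, 0, 1)
     R0 -= -15/16·R3  ⇒  (1, 0, 0, 0)
     R1 -= 9/8·R3  ⇒  (0, 1, 0, 0)
     R2 -= 3/4·R3  ⇒  (0, 0, 1, 0)

rank = 4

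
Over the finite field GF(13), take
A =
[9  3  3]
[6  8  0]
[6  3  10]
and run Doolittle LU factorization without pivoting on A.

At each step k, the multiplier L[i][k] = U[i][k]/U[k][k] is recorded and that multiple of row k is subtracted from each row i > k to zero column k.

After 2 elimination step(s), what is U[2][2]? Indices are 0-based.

U[2][2] = 4

Step 1: pivot at (0,0) is 9.
  row1 ← row1 − (5)·row0  ⇒  L[1][0]=5, U row1=(0, 6, 11)
  row2 ← row2 − (5)·row0  ⇒  L[2][0]=5, U row2=(0, 1, 8)
Step 2: pivot at (1,1) is 6.
  row2 ← row2 − (11)·row1  ⇒  L[2][1]=11, U row2=(0, 0, 4)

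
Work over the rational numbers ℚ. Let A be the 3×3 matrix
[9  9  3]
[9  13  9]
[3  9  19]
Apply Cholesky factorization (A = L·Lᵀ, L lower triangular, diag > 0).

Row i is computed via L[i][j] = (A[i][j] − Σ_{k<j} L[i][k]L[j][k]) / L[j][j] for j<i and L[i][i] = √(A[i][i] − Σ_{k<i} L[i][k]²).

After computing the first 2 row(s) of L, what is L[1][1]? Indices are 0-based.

Step 1: L[0][0] = √(9) = 3.
  L[1][0] = (9) / L[0][0] = 3.
Step 2: L[1][1] = √(4) = 2.

L[1][1] = 2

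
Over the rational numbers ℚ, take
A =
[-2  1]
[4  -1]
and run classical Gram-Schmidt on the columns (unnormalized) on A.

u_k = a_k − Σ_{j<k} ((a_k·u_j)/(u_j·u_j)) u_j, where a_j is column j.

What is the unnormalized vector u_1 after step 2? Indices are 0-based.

u_1 = (2/5, 1/5)

Step 1: u_0 = a_0 = (-2, 4).
Step 2: u_1 = a_1 − (-3/10)·u_0 = (2/5, 1/5).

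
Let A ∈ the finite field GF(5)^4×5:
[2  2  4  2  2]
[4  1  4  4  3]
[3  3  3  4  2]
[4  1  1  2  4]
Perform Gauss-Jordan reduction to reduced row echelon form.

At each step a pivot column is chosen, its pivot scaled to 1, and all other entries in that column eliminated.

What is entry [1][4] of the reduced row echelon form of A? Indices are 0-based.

M[1][4] = 0

pivot(0,0)=2: scale R0 → (1, 1, 2, 1, 1)
  clear (1,0): R1 −= (4)R0 → (0, 2, 1, 0, 4)
  clear (2,0): R2 −= (3)R0 → (0, 0, 2, 1, 4)
  clear (3,0): R3 −= (4)R0 → (0, 2, 3, 3, 0)
pivot(1,1)=2: scale R1 → (0, 1, 3, 0, 2)
  clear (0,1): R0 −= (1)R1 → (1, 0, 4, 1, 4)
  clear (3,1): R3 −= (2)R1 → (0, 0, 2, 3, 1)
pivot(2,2)=2: scale R2 → (0, 0, 1, 3, 2)
  clear (0,2): R0 −= (4)R2 → (1, 0, 0, 4, 1)
  clear (1,2): R1 −= (3)R2 → (0, 1, 0, 1, 1)
  clear (3,2): R3 −= (2)R2 → (0, 0, 0, 2, 2)
pivot(3,3)=2: scale R3 → (0, 0, 0, 1, 1)
  clear (0,3): R0 −= (4)R3 → (1, 0, 0, 0, 2)
  clear (1,3): R1 −= (1)R3 → (0, 1, 0, 0, 0)
  clear (2,3): R2 −= (3)R3 → (0, 0, 1, 0, 4)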